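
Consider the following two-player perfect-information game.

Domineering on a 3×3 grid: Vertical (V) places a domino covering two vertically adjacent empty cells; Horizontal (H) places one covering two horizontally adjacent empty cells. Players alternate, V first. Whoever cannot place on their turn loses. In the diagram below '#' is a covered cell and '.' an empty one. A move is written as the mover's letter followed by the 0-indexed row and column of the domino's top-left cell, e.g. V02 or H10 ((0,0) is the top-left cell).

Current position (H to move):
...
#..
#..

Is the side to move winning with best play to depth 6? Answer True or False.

p1 H@[.../#../#..]: H00[##./#../#..]-1 H01[.##/#../#..]-1 H11[.../###/#..]+1* H21[.../#../###]-1
p2 V@[.../###/#..] terminal -1; root [.../#../#..] d6

H winning at [.../#../#..]: True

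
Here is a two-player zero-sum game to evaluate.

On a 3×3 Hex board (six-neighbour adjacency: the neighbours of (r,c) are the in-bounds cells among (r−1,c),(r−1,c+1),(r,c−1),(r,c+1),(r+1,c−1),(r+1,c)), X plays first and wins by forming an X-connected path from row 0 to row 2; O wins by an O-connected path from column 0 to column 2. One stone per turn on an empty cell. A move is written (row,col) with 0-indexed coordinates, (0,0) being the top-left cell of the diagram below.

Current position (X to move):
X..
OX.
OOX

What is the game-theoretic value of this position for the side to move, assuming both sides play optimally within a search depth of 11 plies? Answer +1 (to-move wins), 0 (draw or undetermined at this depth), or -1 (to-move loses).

value(X../OX./OOX, X) = +1

ply 1, X at X../OX./OOX | (0,1)=-1→XX./OX./OOX; (0,2)=-1→X.X/OX./OOX; (1,2)=+1→X../OXX/OOX*
ply 2, O at X../OXX/OOX | (0,1)=-1→XO./OXX/OOX*; (0,2)=-1→X.O/OXX/OOX
ply 3, X at XO./OXX/OOX | (0,2)=+1→XOX/OXX/OOX*
ply 4: XOX/OXX/OOX is terminal -1 (O); from X../OX./OOX depth 11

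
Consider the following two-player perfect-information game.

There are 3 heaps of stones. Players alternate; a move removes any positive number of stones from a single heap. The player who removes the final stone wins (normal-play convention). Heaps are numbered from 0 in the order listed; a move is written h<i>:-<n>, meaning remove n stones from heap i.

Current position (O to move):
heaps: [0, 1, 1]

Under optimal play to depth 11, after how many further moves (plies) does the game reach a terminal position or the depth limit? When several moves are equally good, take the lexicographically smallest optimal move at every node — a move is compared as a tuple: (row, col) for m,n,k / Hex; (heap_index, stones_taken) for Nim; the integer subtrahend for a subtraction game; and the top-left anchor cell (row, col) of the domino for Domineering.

[(0,1,1)] O move#1: h1:-1:-1/(0,0,1)*, h2:-1:-1/(0,1,0)
[(0,0,1)] X move#2: h2:-1:+1/(0,0,0)*
[(0,0,0)] end (terminal -1, O#3); searched (0,1,1) to 11

PV length from [(0,1,1)]: 2 plies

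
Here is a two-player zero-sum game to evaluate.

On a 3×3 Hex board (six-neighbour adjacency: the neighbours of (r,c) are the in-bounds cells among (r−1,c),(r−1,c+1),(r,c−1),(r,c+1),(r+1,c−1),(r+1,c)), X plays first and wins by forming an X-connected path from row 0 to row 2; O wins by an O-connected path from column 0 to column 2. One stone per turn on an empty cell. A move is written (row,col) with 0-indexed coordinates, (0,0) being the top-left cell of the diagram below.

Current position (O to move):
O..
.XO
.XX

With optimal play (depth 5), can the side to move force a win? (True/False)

O winning at [O../.XO/.XX]: False

p1 O@[O../.XO/.XX]: (0,1)[OO./.XO/.XX]-1* (0,2)[O.O/.XO/.XX]-1 (1,0)[O../OXO/.XX]-1 (2,0)[O../.XO/OXX]-1
p2 X@[OO./.XO/.XX]: (0,2)[OOX/.XO/.XX]+1* (1,0)[OO./XXO/.XX]-1 (2,0)[OO./.XO/XXX]-1
p3 O@[OOX/.XO/.XX] terminal -1; root [O../.XO/.XX] d5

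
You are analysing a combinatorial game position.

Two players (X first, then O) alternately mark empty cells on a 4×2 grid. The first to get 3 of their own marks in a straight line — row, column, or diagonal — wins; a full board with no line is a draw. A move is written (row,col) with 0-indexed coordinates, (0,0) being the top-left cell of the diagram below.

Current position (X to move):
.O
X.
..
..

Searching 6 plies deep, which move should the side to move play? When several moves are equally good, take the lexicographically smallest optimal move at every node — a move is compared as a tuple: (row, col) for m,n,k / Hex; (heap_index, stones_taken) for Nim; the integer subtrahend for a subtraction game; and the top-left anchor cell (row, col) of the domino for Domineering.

X's best at [.O/X./../..]: (2,0)

p1 X@[.O/X./../..]: (0,0)[XO/X./../..]+0 (1,1)[.O/XX/../..]+0 (2,0)[.O/X./X./..]+1* (2,1)[.O/X./.X/..]+0 (3,0)[.O/X./../X.]+0 (3,1)[.O/X./../.X]+0
p2 O@[.O/X./X./..]: (0,0)[OO/X./X./..]-1* (1,1)[.O/XO/X./..]-1 (2,1)[.O/X./XO/..]-1 (3,0)[.O/X./X./O.]-1 (3,1)[.O/X./X./.O]-1
p3 X@[OO/X./X./..]: (1,1)[OO/XX/X./..]+0 (2,1)[OO/X./XX/..]+0 (3,0)[OO/X./X./X.]+1* (3,1)[OO/X./X./.X]+0
p4 O@[OO/X./X./X.] terminal -1; root [.O/X./../..] d6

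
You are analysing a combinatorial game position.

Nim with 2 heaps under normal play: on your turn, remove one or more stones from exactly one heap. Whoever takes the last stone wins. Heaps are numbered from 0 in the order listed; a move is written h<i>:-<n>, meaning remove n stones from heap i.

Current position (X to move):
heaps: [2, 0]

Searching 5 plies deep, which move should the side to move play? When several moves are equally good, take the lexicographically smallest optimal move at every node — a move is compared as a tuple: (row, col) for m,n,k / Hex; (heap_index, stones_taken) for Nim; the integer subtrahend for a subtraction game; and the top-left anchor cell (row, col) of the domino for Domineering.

X's best at [(2,0)]: h0:-2

[(2,0)] X move#1: h0:-1:-1/(1,0), h0:-2:+1/(0,0)*
[(0,0)] end (terminal -1, O#2); searched (2,0) to 5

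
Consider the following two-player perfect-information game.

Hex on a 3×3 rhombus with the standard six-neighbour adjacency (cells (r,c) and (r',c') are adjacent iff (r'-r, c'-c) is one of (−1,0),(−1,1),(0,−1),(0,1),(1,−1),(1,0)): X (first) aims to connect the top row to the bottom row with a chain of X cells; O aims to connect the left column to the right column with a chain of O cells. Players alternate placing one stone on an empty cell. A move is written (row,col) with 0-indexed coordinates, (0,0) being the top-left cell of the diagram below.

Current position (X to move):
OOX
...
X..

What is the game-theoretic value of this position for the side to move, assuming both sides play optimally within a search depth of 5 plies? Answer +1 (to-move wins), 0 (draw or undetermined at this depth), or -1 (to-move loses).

p1 X@[OOX/.../X..]: (1,0)[OOX/X../X..]+1* (1,1)[OOX/.X./X..]+1 (1,2)[OOX/..X/X..]+1 (2,1)[OOX/.../XX.]+1 (2,2)[OOX/.../X.X]+1
p2 O@[OOX/X../X..]: (1,1)[OOX/XO./X..]-1* (1,2)[OOX/X.O/X..]-1 (2,1)[OOX/X../XO.]-1 (2,2)[OOX/X../X.O]-1
p3 X@[OOX/XO./X..]: (1,2)[OOX/XOX/X..]+1* (2,1)[OOX/XO./XX.]-1 (2,2)[OOX/XO./X.X]-1
p4 O@[OOX/XOX/X..]: (2,1)[OOX/XOX/XO.]-1* (2,2)[OOX/XOX/X.O]-1
p5 X@[OOX/XOX/XO.]: (2,2)[OOX/XOX/XOX]+1*
p6 O@[OOX/XOX/XOX] terminal -1; root [OOX/.../X..] d5

value(OOX/.../X.., X) = +1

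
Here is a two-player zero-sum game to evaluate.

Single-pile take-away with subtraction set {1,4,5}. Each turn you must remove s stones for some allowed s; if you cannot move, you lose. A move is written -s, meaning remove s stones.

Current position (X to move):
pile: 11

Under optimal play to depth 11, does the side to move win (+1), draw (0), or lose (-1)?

ply 1, X at 11 | -1=+1→10*; -4=-1→7; -5=-1→6
ply 2, O at 10 | -1=-1→9*; -4=-1→6; -5=-1→5
ply 3, X at 9 | -1=+1→8*; -4=-1→5; -5=-1→4
ply 4, O at 8 | -1=-1→7*; -4=-1→4; -5=-1→3
ply 5, X at 7 | -1=-1→6; -4=-1→3; -5=+1→2*
ply 6, O at 2 | -1=-1→1*
ply 7, X at 1 | -1=+1→0*
ply 8: 0 is terminal -1 (O); from 11 depth 11

value(11, X) = +1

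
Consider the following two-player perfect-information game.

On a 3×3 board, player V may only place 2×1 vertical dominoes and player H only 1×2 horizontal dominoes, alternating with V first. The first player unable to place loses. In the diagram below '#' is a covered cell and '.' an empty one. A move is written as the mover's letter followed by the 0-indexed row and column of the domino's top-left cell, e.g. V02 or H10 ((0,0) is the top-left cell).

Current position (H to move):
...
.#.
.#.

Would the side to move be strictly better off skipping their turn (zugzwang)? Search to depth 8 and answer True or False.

[.../.#./.#.] H move#1: H00:-1/##./.#./.#.*, H01:-1/.##/.#./.#.
[##./.#./.#.] V move#2: V02:+1/###/.##/.#.*, V10:+1/##./##./##., V12:+1/##./.##/.##
[###/.##/.#.] end (terminal -1, H#3); searched .../.#./.#. to 8
suppose H passes — search the same position with V to move:
pass> [.../.#./.#.] V move#1: V00:+1/#../##./.#.*, V02:+1/..#/.##/.#., V10:+1/.../##./##., V12:+1/.../.##/.##
pass> [#../##./.#.] H move#2: H01:-1/###/##./.#.*
pass> [###/##./.#.] V move#3: V12:+1/###/###/.##*
pass> [###/###/.##] end (terminal -1, H#4); searched .../.#./.#. to 8
for H: play -1, pass -1

zugzwang(.../.#./.#., H) = False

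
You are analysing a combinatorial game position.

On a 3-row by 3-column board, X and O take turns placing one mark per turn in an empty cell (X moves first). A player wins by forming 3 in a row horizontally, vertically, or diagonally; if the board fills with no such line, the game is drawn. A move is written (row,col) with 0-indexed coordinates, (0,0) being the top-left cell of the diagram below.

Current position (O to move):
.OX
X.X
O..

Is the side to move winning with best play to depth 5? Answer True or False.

O winning at [.OX/X.X/O..]: False

p1 O@[.OX/X.X/O..]: (0,0)[OOX/X.X/O..]-1* (1,1)[.OX/XOX/O..]-1 (2,1)[.OX/X.X/OO.]-1 (2,2)[.OX/X.X/O.O]-1
p2 X@[OOX/X.X/O..]: (1,1)[OOX/XXX/O..]+1* (2,1)[OOX/X.X/OX.]+1 (2,2)[OOX/X.X/O.X]+1
p3 O@[OOX/XXX/O..] terminal -1; root [.OX/X.X/O..] d5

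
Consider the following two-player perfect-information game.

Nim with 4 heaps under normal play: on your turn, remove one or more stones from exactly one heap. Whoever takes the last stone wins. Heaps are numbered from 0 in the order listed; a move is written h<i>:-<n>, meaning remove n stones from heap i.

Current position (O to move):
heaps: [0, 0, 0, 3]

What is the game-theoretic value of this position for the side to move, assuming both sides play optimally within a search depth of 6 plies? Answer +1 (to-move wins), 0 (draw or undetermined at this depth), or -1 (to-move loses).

value((0,0,0,3), O) = +1

p1 O@[(0,0,0,3)]: h3:-1[(0,0,0,2)]-1 h3:-2[(0,0,0,1)]-1 h3:-3[(0,0,0,0)]+1*
p2 X@[(0,0,0,0)] terminal -1; root [(0,0,0,3)] d6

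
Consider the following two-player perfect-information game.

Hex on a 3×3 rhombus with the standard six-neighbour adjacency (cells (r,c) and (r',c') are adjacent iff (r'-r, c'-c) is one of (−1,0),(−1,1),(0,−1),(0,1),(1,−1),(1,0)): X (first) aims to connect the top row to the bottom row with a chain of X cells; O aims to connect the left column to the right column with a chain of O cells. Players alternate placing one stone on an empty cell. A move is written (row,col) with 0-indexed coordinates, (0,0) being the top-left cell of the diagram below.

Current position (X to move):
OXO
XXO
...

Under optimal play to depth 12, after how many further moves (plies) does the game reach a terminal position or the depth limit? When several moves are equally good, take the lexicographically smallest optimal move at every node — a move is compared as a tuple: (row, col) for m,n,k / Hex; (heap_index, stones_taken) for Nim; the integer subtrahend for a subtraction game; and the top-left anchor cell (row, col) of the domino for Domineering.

PV length from [OXO/XXO/...]: 1 ply

ply 1, X at OXO/XXO/... | (2,0)=+1→OXO/XXO/X..*; (2,1)=+1→OXO/XXO/.X.; (2,2)=+1→OXO/XXO/..X
ply 2: OXO/XXO/X.. is terminal -1 (O); from OXO/XXO/... depth 12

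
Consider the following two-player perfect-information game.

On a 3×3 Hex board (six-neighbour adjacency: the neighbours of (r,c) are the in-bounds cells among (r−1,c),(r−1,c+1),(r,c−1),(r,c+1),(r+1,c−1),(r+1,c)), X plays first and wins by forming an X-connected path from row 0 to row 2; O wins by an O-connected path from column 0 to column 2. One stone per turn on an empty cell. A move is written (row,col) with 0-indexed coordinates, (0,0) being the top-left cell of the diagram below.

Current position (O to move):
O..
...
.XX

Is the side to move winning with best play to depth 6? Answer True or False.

[O../.../.XX] O move#1: (0,1):-1/OO./.../.XX, (0,2):+1/O.O/.../.XX*, (1,0):-1/O../O../.XX, (1,1):+1/O../.O./.XX, (1,2):-1/O../..O/.XX, (2,0):-1/O../.../OXX
[O.O/.../.XX] X move#2: (0,1):-1/OXO/.../.XX*, (1,0):-1/O.O/X../.XX, (1,1):-1/O.O/.X./.XX, (1,2):-1/O.O/..X/.XX, (2,0):-1/O.O/.../XXX
[OXO/.../.XX] O move#3: (1,0):-1/OXO/O../.XX, (1,1):+1/OXO/.O./.XX*, (1,2):-1/OXO/..O/.XX, (2,0):-1/OXO/.../OXX
[OXO/.O./.XX] X move#4: (1,0):-1/OXO/XO./.XX*, (1,2):-1/OXO/.OX/.XX, (2,0):-1/OXO/.O./XXX
[OXO/XO./.XX] O move#5: (1,2):-1/OXO/XOO/.XX, (2,0):+1/OXO/XO./OXX*
[OXO/XO./OXX] end (terminal -1, X#6); searched O../.../.XX to 6

O winning at [O../.../.XX]: True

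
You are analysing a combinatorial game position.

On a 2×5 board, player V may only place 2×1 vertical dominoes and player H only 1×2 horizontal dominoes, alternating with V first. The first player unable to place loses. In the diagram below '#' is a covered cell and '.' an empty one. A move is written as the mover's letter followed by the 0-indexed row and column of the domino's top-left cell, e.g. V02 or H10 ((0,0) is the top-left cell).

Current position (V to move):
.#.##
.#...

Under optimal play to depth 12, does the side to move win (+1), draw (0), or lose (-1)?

ply 1, V at .#.##/.#... | V00=-1→##.##/##...; V02=+1→.####/.##..*
ply 2, H at .####/.##.. | H13=-1→.####/.####*
ply 3, V at .####/.#### | V00=+1→#####/#####*
ply 4: #####/##### is terminal -1 (H); from .#.##/.#... depth 12

value(.#.##/.#..., V) = +1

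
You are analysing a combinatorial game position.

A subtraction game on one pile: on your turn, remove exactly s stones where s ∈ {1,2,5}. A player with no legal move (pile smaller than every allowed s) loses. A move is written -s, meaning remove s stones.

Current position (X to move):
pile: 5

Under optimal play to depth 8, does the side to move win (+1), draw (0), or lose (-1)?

p1 X@[5]: -1[4]-1 -2[3]+1* -5[0]+1
p2 O@[3]: -1[2]-1* -2[1]-1
p3 X@[2]: -1[1]-1 -2[0]+1*
p4 O@[0] terminal -1; root [5] d8

value(5, X) = +1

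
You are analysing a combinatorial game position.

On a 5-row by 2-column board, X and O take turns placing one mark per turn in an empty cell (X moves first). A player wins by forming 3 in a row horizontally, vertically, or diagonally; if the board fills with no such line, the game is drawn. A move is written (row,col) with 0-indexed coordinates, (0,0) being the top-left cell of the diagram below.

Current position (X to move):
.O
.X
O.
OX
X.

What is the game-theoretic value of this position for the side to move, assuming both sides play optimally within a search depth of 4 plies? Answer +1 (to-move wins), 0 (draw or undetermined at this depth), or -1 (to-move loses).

value(.O/.X/O./OX/X., X) = +1

p1 X@[.O/.X/O./OX/X.]: (0,0)[XO/.X/O./OX/X.]-1 (1,0)[.O/XX/O./OX/X.]+0 (2,1)[.O/.X/OX/OX/X.]+1* (4,1)[.O/.X/O./OX/XX]-1
p2 O@[.O/.X/OX/OX/X.] terminal -1; root [.O/.X/O./OX/X.] d4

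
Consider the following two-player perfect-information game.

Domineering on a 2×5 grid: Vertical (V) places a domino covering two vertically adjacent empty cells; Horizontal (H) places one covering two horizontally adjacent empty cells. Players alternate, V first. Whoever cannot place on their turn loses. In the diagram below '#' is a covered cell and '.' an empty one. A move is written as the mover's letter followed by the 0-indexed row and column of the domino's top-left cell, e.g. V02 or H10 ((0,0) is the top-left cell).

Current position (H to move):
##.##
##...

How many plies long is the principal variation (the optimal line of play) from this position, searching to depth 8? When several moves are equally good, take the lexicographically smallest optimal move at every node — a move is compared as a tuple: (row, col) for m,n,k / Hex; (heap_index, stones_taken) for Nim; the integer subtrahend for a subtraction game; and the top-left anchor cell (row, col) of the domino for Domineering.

p1 H@[##.##/##...]: H12[##.##/####.]+1* H13[##.##/##.##]-1
p2 V@[##.##/####.] terminal -1; root [##.##/##...] d8

PV length from [##.##/##...]: 1 ply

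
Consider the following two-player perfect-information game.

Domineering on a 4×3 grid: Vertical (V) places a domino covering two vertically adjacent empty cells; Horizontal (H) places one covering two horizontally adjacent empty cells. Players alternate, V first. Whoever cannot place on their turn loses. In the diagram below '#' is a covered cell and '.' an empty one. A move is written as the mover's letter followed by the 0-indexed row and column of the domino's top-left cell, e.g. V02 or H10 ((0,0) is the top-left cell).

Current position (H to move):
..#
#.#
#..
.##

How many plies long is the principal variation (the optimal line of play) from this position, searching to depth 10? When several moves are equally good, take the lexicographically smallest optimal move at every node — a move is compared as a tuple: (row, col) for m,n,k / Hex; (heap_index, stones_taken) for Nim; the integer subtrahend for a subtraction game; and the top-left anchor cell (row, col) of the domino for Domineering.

p1 H@[..#/#.#/#../.##]: H00[###/#.#/#../.##]-1* H21[..#/#.#/###/.##]-1
p2 V@[###/#.#/#../.##]: V11[###/###/##./.##]+1*
p3 H@[###/###/##./.##] terminal -1; root [..#/#.#/#../.##] d10

PV length from [..#/#.#/#../.##]: 2 plies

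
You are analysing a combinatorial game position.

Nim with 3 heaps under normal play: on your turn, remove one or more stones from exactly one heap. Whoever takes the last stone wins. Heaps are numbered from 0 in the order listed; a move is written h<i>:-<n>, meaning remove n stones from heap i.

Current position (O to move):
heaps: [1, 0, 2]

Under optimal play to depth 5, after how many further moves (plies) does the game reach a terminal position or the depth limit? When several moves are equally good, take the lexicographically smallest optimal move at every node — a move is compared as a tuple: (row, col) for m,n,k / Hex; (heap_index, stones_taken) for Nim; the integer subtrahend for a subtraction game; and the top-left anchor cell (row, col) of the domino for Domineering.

PV length from [(1,0,2)]: 3 plies

ply 1, O at (1,0,2) | h0:-1=-1→(0,0,2); h2:-1=+1→(1,0,1)*; h2:-2=-1→(1,0,0)
ply 2, X at (1,0,1) | h0:-1=-1→(0,0,1)*; h2:-1=-1→(1,0,0)
ply 3, O at (0,0,1) | h2:-1=+1→(0,0,0)*
ply 4: (0,0,0) is terminal -1 (X); from (1,0,2) depth 5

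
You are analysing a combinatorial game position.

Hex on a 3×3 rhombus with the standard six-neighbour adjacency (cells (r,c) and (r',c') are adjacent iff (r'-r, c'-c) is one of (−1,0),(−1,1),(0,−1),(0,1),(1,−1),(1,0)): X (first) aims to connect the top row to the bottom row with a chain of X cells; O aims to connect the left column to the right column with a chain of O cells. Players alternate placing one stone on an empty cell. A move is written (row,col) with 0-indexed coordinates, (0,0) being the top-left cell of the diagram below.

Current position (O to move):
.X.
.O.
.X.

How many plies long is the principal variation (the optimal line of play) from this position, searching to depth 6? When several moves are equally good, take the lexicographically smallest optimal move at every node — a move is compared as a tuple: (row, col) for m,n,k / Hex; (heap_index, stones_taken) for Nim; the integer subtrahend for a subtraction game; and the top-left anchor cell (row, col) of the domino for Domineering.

[.X./.O./.X.] O move#1: (0,0):+1/OX./.O./.X.*, (0,2):+1/.XO/.O./.X., (1,0):+1/.X./OO./.X., (1,2):+1/.X./.OO/.X., (2,0):+1/.X./.O./OX., (2,2):+1/.X./.O./.XO
[OX./.O./.X.] X move#2: (0,2):-1/OXX/.O./.X.*, (1,0):-1/OX./XO./.X., (1,2):-1/OX./.OX/.X., (2,0):-1/OX./.O./XX., (2,2):-1/OX./.O./.XX
[OXX/.O./.X.] O move#3: (1,0):-1/OXX/OO./.X., (1,2):+1/OXX/.OO/.X.*, (2,0):-1/OXX/.O./OX., (2,2):-1/OXX/.O./.XO
[OXX/.OO/.X.] X move#4: (1,0):-1/OXX/XOO/.X.*, (2,0):-1/OXX/.OO/XX., (2,2):-1/OXX/.OO/.XX
[OXX/XOO/.X.] O move#5: (2,0):+1/OXX/XOO/OX.*, (2,2):-1/OXX/XOO/.XO
[OXX/XOO/OX.] end (terminal -1, X#6); searched .X./.O./.X. to 6

PV length from [.X./.O./.X.]: 5 plies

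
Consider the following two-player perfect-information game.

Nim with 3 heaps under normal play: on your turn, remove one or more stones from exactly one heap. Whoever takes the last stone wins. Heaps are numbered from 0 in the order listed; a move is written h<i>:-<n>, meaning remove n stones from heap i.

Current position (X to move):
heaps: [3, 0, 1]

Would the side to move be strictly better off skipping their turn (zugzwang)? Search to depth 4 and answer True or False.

zugzwang((3,0,1), X) = False

ply 1, X at (3,0,1) | h0:-1=-1→(2,0,1); h0:-2=+1→(1,0,1)*; h0:-3=-1→(0,0,1); h2:-1=-1→(3,0,0)
ply 2, O at (1,0,1) | h0:-1=-1→(0,0,1)*; h2:-1=-1→(1,0,0)
ply 3, X at (0,0,1) | h2:-1=+1→(0,0,0)*
ply 4: (0,0,0) is terminal -1 (O); from (3,0,1) depth 4
if X skipped the turn, O would face:
~ ply 1, O at (3,0,1) | h0:-1=-1→(2,0,1); h0:-2=+1→(1,0,1)*; h0:-3=-1→(0,0,1); h2:-1=-1→(3,0,0)
~ ply 2, X at (1,0,1) | h0:-1=-1→(0,0,1)*; h2:-1=-1→(1,0,0)
~ ply 3, O at (0,0,1) | h2:-1=+1→(0,0,0)*
~ ply 4: (0,0,0) is terminal -1 (X); from (3,0,1) depth 4
compare (X): move=+1 vs pass=-1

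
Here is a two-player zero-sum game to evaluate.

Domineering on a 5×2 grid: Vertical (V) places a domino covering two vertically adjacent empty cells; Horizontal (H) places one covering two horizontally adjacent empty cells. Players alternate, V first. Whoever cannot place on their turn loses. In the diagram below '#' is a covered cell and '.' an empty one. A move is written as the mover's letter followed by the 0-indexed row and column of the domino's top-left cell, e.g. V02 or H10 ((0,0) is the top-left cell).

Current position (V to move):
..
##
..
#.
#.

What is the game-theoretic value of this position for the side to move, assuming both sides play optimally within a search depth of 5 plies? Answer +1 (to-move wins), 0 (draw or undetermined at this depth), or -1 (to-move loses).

ply 1, V at ../##/../#./#. | V21=-1→../##/.#/##/#.*; V31=-1→../##/../##/##
ply 2, H at ../##/.#/##/#. | H00=+1→##/##/.#/##/#.*
ply 3: ##/##/.#/##/#. is terminal -1 (V); from ../##/../#./#. depth 5

value(../##/../#./#., V) = -1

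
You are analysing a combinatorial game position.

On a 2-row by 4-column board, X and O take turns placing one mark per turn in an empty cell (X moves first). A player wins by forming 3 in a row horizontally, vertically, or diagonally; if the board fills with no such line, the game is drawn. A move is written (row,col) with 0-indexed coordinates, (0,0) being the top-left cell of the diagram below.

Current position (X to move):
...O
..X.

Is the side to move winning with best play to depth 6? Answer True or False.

X winning at [...O/..X.]: True

p1 X@[...O/..X.]: (0,0)[X..O/..X.]+0 (0,1)[.X.O/..X.]+0 (0,2)[..XO/..X.]+0 (1,0)[...O/X.X.]+0 (1,1)[...O/.XX.]+1* (1,3)[...O/..XX]+0
p2 O@[...O/.XX.]: (0,0)[O..O/.XX.]-1* (0,1)[.O.O/.XX.]-1 (0,2)[..OO/.XX.]-1 (1,0)[...O/OXX.]-1 (1,3)[...O/.XXO]-1
p3 X@[O..O/.XX.]: (0,1)[OX.O/.XX.]+1* (0,2)[O.XO/.XX.]+1 (1,0)[O..O/XXX.]+1 (1,3)[O..O/.XXX]+1
p4 O@[OX.O/.XX.]: (0,2)[OXOO/.XX.]-1* (1,0)[OX.O/OXX.]-1 (1,3)[OX.O/.XXO]-1
p5 X@[OXOO/.XX.]: (1,0)[OXOO/XXX.]+1* (1,3)[OXOO/.XXX]+1
p6 O@[OXOO/XXX.] terminal -1; root [...O/..X.] d6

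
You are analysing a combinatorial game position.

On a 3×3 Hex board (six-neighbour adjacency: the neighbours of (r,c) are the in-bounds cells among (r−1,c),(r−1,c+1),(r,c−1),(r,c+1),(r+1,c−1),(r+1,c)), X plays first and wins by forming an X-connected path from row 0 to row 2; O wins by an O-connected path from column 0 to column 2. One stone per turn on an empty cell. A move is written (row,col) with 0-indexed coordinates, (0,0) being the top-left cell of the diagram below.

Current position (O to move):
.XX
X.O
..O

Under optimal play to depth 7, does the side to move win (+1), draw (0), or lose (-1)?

value(.XX/X.O/..O, O) = +1

ply 1, O at .XX/X.O/..O | (0,0)=-1→OXX/X.O/..O; (1,1)=-1→.XX/XOO/..O; (2,0)=+1→.XX/X.O/O.O*; (2,1)=-1→.XX/X.O/.OO
ply 2, X at .XX/X.O/O.O | (0,0)=-1→XXX/X.O/O.O*; (1,1)=-1→.XX/XXO/O.O; (2,1)=-1→.XX/X.O/OXO
ply 3, O at XXX/X.O/O.O | (1,1)=+1→XXX/XOO/O.O*; (2,1)=+1→XXX/X.O/OOO
ply 4: XXX/XOO/O.O is terminal -1 (X); from .XX/X.O/..O depth 7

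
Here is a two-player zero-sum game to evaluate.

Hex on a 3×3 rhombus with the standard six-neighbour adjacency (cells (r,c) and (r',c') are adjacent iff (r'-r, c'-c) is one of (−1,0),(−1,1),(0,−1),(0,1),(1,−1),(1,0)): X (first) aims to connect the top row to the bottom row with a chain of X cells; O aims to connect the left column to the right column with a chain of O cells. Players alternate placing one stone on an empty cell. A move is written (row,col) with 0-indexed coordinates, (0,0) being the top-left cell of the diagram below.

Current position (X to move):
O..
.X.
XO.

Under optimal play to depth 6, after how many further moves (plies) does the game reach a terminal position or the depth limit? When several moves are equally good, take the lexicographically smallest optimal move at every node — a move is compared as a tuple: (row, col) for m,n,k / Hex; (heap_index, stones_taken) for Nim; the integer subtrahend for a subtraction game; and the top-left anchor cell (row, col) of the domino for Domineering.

PV length from [O../.X./XO.]: 1 ply

[O../.X./XO.] X move#1: (0,1):+1/OX./.X./XO.*, (0,2):+1/O.X/.X./XO., (1,0):+1/O../XX./XO., (1,2):+1/O../.XX/XO., (2,2):+1/O../.X./XOX
[OX./.X./XO.] end (terminal -1, O#2); searched O../.X./XO. to 6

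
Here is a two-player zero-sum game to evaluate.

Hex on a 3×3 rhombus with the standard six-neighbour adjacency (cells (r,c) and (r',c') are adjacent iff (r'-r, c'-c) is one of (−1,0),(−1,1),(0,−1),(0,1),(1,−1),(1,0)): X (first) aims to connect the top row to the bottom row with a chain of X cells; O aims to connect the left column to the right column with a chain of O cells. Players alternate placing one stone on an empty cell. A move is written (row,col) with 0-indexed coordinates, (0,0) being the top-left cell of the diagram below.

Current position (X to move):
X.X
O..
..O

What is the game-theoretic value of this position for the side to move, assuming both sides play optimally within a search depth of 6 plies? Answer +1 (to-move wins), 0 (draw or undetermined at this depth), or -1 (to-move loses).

value(X.X/O../..O, X) = +1

[X.X/O../..O] X move#1: (0,1):-1/XXX/O../..O, (1,1):+1/X.X/OX./..O*, (1,2):-1/X.X/O.X/..O, (2,0):-1/X.X/O../X.O, (2,1):+1/X.X/O../.XO
[X.X/OX./..O] O move#2: (0,1):-1/XOX/OX./..O*, (1,2):-1/X.X/OXO/..O, (2,0):-1/X.X/OX./O.O, (2,1):-1/X.X/OX./.OO
[XOX/OX./..O] X move#3: (1,2):+1/XOX/OXX/..O*, (2,0):+1/XOX/OX./X.O, (2,1):+1/XOX/OX./.XO
[XOX/OXX/..O] O move#4: (2,0):-1/XOX/OXX/O.O*, (2,1):-1/XOX/OXX/.OO
[XOX/OXX/O.O] X move#5: (2,1):+1/XOX/OXX/OXO*
[XOX/OXX/OXO] end (terminal -1, O#6); searched X.X/O../..O to 6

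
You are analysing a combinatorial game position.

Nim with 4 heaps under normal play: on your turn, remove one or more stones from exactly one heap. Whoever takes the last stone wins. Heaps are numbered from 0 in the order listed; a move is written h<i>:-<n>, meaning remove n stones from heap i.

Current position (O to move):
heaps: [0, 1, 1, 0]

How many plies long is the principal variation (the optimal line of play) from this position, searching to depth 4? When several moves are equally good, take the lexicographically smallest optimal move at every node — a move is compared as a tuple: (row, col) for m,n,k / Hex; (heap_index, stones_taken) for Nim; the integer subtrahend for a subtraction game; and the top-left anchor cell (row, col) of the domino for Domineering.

ply 1, O at (0,1,1,0) | h1:-1=-1→(0,0,1,0)*; h2:-1=-1→(0,1,0,0)
ply 2, X at (0,0,1,0) | h2:-1=+1→(0,0,0,0)*
ply 3: (0,0,0,0) is terminal -1 (O); from (0,1,1,0) depth 4

PV length from [(0,1,1,0)]: 2 plies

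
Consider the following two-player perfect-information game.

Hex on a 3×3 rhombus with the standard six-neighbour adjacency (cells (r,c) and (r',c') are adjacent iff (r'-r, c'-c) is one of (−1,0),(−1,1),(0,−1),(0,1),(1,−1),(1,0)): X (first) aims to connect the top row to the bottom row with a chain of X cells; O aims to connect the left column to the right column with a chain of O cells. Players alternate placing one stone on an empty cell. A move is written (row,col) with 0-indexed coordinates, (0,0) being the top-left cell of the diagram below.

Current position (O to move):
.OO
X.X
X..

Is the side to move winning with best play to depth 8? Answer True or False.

[.OO/X.X/X..] O move#1: (0,0):+1/OOO/X.X/X..*, (1,1):-1/.OO/XOX/X.., (2,1):-1/.OO/X.X/XO., (2,2):-1/.OO/X.X/X.O
[OOO/X.X/X..] end (terminal -1, X#2); searched .OO/X.X/X.. to 8

O winning at [.OO/X.X/X..]: True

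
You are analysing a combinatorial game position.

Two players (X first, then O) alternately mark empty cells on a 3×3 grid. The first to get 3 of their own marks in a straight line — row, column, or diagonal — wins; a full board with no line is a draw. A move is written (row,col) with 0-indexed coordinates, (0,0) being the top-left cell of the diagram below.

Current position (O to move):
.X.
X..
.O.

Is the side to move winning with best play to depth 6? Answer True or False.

[.X./X../.O.] O move#1: (0,0):+0/OX./X../.O.*, (0,2):+0/.XO/X../.O., (1,1):-1/.X./XO./.O., (1,2):-1/.X./X.O/.O., (2,0):-1/.X./X../OO., (2,2):-1/.X./X../.OO
[OX./X../.O.] X move#2: (0,2):-1/OXX/X../.O., (1,1):+0/OX./XX./.O.*, (1,2):+0/OX./X.X/.O., (2,0):+0/OX./X../XO., (2,2):+0/OX./X../.OX
[OX./XX./.O.] O move#3: (0,2):-1/OXO/XX./.O., (1,2):+0/OX./XXO/.O.*, (2,0):-1/OX./XX./OO., (2,2):-1/OX./XX./.OO
[OX./XXO/.O.] X move#4: (0,2):+0/OXX/XXO/.O.*, (2,0):+0/OX./XXO/XO., (2,2):+0/OX./XXO/.OX
[OXX/XXO/.O.] O move#5: (2,0):+0/OXX/XXO/OO.*, (2,2):-1/OXX/XXO/.OO
[OXX/XXO/OO.] X move#6: (2,2):+0/OXX/XXO/OOX*
[OXX/XXO/OOX] end (terminal +0, O#7); searched .X./X../.O. to 6

O winning at [.X./X../.O.]: False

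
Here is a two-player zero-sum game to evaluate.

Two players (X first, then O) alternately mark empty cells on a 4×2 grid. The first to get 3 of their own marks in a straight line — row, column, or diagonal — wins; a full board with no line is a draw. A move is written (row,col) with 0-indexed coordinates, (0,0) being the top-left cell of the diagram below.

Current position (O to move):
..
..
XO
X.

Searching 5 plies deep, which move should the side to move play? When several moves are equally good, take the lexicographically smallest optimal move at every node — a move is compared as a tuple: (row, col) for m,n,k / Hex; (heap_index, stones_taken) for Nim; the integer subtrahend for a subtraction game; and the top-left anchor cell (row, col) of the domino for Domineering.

O's best at [../../XO/X.]: (1,0)

p1 O@[../../XO/X.]: (0,0)[O./../XO/X.]-1 (0,1)[.O/../XO/X.]-1 (1,0)[../O./XO/X.]+0* (1,1)[../.O/XO/X.]-1 (3,1)[../../XO/XO]-1
p2 X@[../O./XO/X.]: (0,0)[X./O./XO/X.]-1 (0,1)[.X/O./XO/X.]+0* (1,1)[../OX/XO/X.]+0 (3,1)[../O./XO/XX]+0
p3 O@[.X/O./XO/X.]: (0,0)[OX/O./XO/X.]+0* (1,1)[.X/OO/XO/X.]+0 (3,1)[.X/O./XO/XO]+0
p4 X@[OX/O./XO/X.]: (1,1)[OX/OX/XO/X.]+0* (3,1)[OX/O./XO/XX]+0
p5 O@[OX/OX/XO/X.]: (3,1)[OX/OX/XO/XO]+0*
p6 X@[OX/OX/XO/XO] terminal +0; root [../../XO/X.] d5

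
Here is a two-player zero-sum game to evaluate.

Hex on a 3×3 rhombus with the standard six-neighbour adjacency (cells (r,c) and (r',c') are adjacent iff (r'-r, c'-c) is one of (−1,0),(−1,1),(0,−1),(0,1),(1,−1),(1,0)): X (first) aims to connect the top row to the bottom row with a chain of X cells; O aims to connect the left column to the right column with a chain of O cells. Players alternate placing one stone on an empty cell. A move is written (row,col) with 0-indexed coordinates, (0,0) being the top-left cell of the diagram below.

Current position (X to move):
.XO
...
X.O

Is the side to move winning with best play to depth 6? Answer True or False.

p1 X@[.XO/.../X.O]: (0,0)[XXO/.../X.O]+1* (1,0)[.XO/X../X.O]+1 (1,1)[.XO/.X./X.O]+1 (1,2)[.XO/..X/X.O]+1 (2,1)[.XO/.../XXO]+1
p2 O@[XXO/.../X.O]: (1,0)[XXO/O../X.O]-1* (1,1)[XXO/.O./X.O]-1 (1,2)[XXO/..O/X.O]-1 (2,1)[XXO/.../XOO]-1
p3 X@[XXO/O../X.O]: (1,1)[XXO/OX./X.O]+1* (1,2)[XXO/O.X/X.O]-1 (2,1)[XXO/O../XXO]-1
p4 O@[XXO/OX./X.O] terminal -1; root [.XO/.../X.O] d6

X winning at [.XO/.../X.O]: True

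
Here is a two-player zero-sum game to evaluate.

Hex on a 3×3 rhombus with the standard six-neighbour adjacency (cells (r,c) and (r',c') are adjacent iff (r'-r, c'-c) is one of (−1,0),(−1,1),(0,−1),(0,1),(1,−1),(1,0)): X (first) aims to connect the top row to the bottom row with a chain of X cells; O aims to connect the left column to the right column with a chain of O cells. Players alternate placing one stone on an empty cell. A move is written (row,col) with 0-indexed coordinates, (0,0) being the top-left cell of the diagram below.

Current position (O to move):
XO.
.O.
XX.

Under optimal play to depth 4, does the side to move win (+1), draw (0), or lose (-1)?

[XO./.O./XX.] O move#1: (0,2):-1/XOO/.O./XX., (1,0):+1/XO./OO./XX.*, (1,2):-1/XO./.OO/XX., (2,2):-1/XO./.O./XXO
[XO./OO./XX.] X move#2: (0,2):-1/XOX/OO./XX.*, (1,2):-1/XO./OOX/XX., (2,2):-1/XO./OO./XXX
[XOX/OO./XX.] O move#3: (1,2):+1/XOX/OOO/XX.*, (2,2):-1/XOX/OO./XXO
[XOX/OOO/XX.] end (terminal -1, X#4); searched XO./.O./XX. to 4

value(XO./.O./XX., O) = +1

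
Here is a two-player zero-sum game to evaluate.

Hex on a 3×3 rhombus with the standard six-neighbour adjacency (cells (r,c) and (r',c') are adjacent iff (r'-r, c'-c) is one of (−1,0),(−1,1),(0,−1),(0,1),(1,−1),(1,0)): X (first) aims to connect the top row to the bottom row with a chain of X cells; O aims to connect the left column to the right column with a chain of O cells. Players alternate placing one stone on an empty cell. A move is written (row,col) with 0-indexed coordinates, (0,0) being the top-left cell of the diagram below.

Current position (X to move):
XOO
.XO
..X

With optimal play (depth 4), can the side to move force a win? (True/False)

p1 X@[XOO/.XO/..X]: (1,0)[XOO/XXO/..X]+1* (2,0)[XOO/.XO/X.X]-1 (2,1)[XOO/.XO/.XX]-1
p2 O@[XOO/XXO/..X]: (2,0)[XOO/XXO/O.X]-1* (2,1)[XOO/XXO/.OX]-1
p3 X@[XOO/XXO/O.X]: (2,1)[XOO/XXO/OXX]+1*
p4 O@[XOO/XXO/OXX] terminal -1; root [XOO/.XO/..X] d4

X winning at [XOO/.XO/..X]: True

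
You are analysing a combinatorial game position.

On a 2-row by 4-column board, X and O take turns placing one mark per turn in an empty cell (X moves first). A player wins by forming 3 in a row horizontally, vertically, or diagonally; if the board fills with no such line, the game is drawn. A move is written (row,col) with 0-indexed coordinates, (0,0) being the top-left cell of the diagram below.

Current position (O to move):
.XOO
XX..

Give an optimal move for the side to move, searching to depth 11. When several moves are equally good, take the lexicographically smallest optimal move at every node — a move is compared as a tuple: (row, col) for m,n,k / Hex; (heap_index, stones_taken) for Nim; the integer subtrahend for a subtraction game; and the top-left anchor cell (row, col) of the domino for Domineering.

O's best at [.XOO/XX..]: (1,2)

ply 1, O at .XOO/XX.. | (0,0)=-1→OXOO/XX..; (1,2)=+0→.XOO/XXO.*; (1,3)=-1→.XOO/XX.O
ply 2, X at .XOO/XXO. | (0,0)=+0→XXOO/XXO.*; (1,3)=+0→.XOO/XXOX
ply 3, O at XXOO/XXO. | (1,3)=+0→XXOO/XXOO*
ply 4: XXOO/XXOO is terminal +0 (X); from .XOO/XX.. depth 11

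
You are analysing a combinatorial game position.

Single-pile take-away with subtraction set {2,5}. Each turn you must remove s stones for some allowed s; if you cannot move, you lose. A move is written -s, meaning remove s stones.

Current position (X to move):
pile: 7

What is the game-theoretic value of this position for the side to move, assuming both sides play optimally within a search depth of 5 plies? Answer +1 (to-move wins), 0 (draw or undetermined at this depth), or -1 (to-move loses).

[7] X move#1: -2:-1/5*, -5:-1/2
[5] O move#2: -2:-1/3, -5:+1/0*
[0] end (terminal -1, X#3); searched 7 to 5

value(7, X) = -1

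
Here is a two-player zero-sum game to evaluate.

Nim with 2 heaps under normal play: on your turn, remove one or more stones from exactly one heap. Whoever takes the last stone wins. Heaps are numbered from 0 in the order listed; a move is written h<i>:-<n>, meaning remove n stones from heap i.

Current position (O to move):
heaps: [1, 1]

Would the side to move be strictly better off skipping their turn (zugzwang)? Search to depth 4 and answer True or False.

zugzwang((1,1), O) = True

[(1,1)] O move#1: h0:-1:-1/(0,1)*, h1:-1:-1/(1,0)
[(0,1)] X move#2: h1:-1:+1/(0,0)*
[(0,0)] end (terminal -1, O#3); searched (1,1) to 4
if O skipped the turn, X would face:
~ [(1,1)] X move#1: h0:-1:-1/(0,1)*, h1:-1:-1/(1,0)
~ [(0,1)] O move#2: h1:-1:+1/(0,0)*
~ [(0,0)] end (terminal -1, X#3); searched (1,1) to 4
compare (O): move=-1 vs pass=+1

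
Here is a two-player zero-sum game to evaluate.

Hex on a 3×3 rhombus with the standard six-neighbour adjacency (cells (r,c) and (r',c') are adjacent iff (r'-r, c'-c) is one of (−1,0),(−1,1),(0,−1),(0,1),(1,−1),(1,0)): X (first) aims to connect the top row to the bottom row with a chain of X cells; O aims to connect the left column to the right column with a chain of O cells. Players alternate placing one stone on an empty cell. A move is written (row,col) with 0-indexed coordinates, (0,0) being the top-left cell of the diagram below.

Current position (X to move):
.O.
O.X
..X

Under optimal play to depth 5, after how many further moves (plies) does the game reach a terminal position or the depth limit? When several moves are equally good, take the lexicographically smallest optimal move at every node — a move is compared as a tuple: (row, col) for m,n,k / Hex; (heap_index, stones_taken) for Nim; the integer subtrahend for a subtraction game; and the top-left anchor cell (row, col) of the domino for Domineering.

PV length from [.O./O.X/..X]: 1 ply

[.O./O.X/..X] X move#1: (0,0):-1/XO./O.X/..X, (0,2):+1/.OX/O.X/..X*, (1,1):-1/.O./OXX/..X, (2,0):-1/.O./O.X/X.X, (2,1):-1/.O./O.X/.XX
[.OX/O.X/..X] end (terminal -1, O#2); searched .O./O.X/..X to 5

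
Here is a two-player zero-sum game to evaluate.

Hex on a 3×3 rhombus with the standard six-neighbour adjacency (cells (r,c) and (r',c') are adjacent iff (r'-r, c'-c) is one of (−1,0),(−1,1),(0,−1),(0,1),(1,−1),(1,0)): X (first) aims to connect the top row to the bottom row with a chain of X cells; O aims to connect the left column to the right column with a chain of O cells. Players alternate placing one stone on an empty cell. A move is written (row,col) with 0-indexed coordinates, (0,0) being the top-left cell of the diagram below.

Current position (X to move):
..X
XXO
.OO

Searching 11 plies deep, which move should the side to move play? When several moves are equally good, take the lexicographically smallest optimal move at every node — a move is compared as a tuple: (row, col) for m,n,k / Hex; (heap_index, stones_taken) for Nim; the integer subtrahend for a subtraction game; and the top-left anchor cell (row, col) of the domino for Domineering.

X's best at [..X/XXO/.OO]: (2,0)

p1 X@[..X/XXO/.OO]: (0,0)[X.X/XXO/.OO]-1 (0,1)[.XX/XXO/.OO]-1 (2,0)[..X/XXO/XOO]+1*
p2 O@[..X/XXO/XOO] terminal -1; root [..X/XXO/.OO] d11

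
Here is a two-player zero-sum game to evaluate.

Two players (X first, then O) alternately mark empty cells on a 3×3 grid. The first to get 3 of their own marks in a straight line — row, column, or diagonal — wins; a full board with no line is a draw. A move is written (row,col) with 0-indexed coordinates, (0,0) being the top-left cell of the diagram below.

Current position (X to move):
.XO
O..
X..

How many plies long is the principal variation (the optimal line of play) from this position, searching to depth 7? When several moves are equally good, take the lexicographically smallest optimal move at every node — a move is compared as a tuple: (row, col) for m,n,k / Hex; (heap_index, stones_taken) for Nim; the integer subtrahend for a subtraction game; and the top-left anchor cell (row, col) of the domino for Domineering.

PV length from [.XO/O../X..]: 3 plies

p1 X@[.XO/O../X..]: (0,0)[XXO/O../X..]-1 (1,1)[.XO/OX./X..]+0 (1,2)[.XO/O.X/X..]+0 (2,1)[.XO/O../XX.]+1* (2,2)[.XO/O../X.X]+0
p2 O@[.XO/O../XX.]: (0,0)[OXO/O../XX.]-1* (1,1)[.XO/OO./XX.]-1 (1,2)[.XO/O.O/XX.]-1 (2,2)[.XO/O../XXO]-1
p3 X@[OXO/O../XX.]: (1,1)[OXO/OX./XX.]+1* (1,2)[OXO/O.X/XX.]+1 (2,2)[OXO/O../XXX]+1
p4 O@[OXO/OX./XX.] terminal -1; root [.XO/O../X..] d7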